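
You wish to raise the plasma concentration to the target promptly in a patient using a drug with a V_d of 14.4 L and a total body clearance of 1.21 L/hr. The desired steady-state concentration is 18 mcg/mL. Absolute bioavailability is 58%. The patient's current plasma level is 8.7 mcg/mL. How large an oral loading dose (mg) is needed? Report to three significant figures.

231 mg

Concentration deficit ΔC = 18 − 8.7 = 9.300 mg/L
LD = Vd × ΔC / F = 14.40 × 9.300 / 0.58 = 230.9 mg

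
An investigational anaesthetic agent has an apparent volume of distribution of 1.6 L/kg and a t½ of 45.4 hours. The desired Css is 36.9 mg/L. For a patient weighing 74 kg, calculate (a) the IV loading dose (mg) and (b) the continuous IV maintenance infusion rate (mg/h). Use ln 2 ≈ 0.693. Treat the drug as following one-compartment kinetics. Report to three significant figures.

(a) 4370 mg; (b) 66.7 mg/h

Total Vd = 1.6 × 74 = 118.4 L
LD = Vd × C = 118.4 × 36.9 = 4369 mg
CL = 0.693 × Vd / t½ = 0.693 × 118.4 / 45.4 = 1.807 L/h
Infusion rate = CL × Css = 1.807 × 36.9 = 66.68 mg/h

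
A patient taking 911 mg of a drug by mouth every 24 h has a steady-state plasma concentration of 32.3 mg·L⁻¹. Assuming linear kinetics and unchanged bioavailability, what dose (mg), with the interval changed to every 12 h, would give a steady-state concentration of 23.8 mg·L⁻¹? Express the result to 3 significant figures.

With linear kinetics, Css is proportional to dose rate (D/τ) at fixed clearance.
D₂ = D₁ × (Css,target / Css,current) × (τ₂/τ₁) = 911 × (23.8/32.3) × (12/24) = 335.6 mg

336 mg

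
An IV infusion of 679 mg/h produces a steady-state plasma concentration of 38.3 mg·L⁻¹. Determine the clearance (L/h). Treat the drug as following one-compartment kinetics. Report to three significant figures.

At steady state, infusion rate = CL × Css, so CL = rate / Css.
CL = 679 / 38.3 = 17.73 L/h

17.7 L/h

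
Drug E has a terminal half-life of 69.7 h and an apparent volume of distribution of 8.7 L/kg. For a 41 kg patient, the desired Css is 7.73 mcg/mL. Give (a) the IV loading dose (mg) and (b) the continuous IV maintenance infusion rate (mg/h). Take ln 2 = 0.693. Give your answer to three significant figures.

Vd(total) = 41 kg × 8.7 L/kg = 356.7 L
LD = Vd × C = 356.7 × 7.73 = 2757 mg
CL = 0.693 × Vd / t½ = 0.693 × 356.7 / 69.7 = 3.547 L/h
Infusion rate = CL × Css = 3.547 × 7.73 = 27.42 mg/h

(a) 2760 mg; (b) 27.4 mg/h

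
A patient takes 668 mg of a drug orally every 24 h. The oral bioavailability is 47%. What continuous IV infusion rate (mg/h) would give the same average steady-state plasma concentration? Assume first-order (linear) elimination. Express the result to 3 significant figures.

13.1 mg/h

Equivalent systemic input: infusion rate = F·D/τ.
Rate = 0.47 × 668 / 24 = 13.08 mg/h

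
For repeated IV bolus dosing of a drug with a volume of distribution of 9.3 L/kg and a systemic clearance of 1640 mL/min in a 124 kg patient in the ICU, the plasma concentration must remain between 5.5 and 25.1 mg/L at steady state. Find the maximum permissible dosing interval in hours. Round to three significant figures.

17.8 h

Vd(total) = 124 kg × 9.3 L/kg = 1153 L
CL = 1640 mL/min = 1640 × 0.06 = 98.40 L/h
k = CL / Vd = 98.40 / 1153 = 0.08534 h⁻¹
Between IV bolus doses, concentration decays as C = C₀·e^(−kτ), so C_peak/C_trough = e^(kτ).
τ_max = ln(C_peak/C_trough) / k = ln(25.1/5.5) / 0.08534 = 1.518 / 0.08534 = 17.79 h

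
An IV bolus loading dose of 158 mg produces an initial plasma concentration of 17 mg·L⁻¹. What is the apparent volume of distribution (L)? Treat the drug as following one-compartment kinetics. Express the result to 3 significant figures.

Immediately after an IV bolus, C₀ = Dose / Vd, so Vd = Dose / C₀.
Vd = 158 / 17 = 9.294 L

9.29 L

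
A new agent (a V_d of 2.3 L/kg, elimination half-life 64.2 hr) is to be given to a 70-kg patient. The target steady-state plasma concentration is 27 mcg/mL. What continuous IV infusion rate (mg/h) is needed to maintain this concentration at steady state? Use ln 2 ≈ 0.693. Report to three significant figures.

Vd(total) = 70 kg × 2.3 L/kg = 161.0 L
k = 0.693/64.2 = 0.01079 h⁻¹, so CL = k·Vd = 0.01079 × 161.0 = 1.737 L/h
Infusion rate = CL × Css = 1.737 × 27 = 46.90 mg/h

46.9 mg/h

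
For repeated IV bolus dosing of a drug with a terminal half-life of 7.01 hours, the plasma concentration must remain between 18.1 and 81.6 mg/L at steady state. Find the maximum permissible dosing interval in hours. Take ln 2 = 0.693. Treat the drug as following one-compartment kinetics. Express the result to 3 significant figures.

15.2 h

k = 0.693 / t½ = 0.693 / 7.01 = 0.09886 h⁻¹
Between IV bolus doses, concentration decays as C = C₀·e^(−kτ), so C_peak/C_trough = e^(kτ).
τ_max = ln(C_peak/C_trough) / k = ln(81.6/18.1) / 0.09886 = 1.506 / 0.09886 = 15.23 h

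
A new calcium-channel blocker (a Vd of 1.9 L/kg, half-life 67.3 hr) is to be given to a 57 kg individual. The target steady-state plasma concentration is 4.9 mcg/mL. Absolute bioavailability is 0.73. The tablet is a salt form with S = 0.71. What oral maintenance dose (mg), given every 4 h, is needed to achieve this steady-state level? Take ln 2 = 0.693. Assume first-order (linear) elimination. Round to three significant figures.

42.2 mg

Vd = 1.9 L/kg × 57 kg = 108.3 L
CL = ln 2 · Vd / t½ = 0.693 × 108.3 / 67.3 = 1.115 L/h
D = CL × Css × τ / F / S = 1.115 × 4.9 × 4 / 0.73 / 0.71 = 42.16 mg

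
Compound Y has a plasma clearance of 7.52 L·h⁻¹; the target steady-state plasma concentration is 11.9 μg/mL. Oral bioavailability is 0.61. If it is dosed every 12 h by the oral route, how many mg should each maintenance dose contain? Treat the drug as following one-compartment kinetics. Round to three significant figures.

1760 mg

D = CL × Css × τ / F = 7.520 × 11.9 × 12 / 0.61 = 1760 mg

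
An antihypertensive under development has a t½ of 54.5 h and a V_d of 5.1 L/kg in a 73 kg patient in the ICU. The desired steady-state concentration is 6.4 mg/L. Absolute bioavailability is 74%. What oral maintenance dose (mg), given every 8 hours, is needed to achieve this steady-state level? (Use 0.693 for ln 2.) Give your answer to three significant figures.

328 mg

Total Vd = 5.1 × 73 = 372.3 L
k = 0.693/54.5 = 0.01272 h⁻¹, so CL = k·Vd = 0.01272 × 372.3 = 4.736 L/h
D = CL × Css × τ / F = 4.736 × 6.4 × 8 / 0.74 = 327.7 mg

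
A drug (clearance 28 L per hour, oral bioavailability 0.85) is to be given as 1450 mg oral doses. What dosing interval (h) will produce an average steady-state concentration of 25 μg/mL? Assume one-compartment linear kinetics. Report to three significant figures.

1.76 h

F·D/τ = CL·Css → τ = F·D / (CL·Css).
τ = 0.85 × 1450 / (28 × 25) = 1.761 h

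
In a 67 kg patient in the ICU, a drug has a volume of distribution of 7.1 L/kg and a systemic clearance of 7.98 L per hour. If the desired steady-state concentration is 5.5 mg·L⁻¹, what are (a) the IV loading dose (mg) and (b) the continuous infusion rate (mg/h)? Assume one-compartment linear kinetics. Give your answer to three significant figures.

(a) 2620 mg; (b) 43.9 mg/h

Vd(total) = 67 kg × 7.1 L/kg = 475.7 L
LD = Vd · C_target = 475.7 × 5.5 = 2616 mg
Maintenance infusion rate = CL × Css = 7.980 × 5.5 = 43.89 mg/h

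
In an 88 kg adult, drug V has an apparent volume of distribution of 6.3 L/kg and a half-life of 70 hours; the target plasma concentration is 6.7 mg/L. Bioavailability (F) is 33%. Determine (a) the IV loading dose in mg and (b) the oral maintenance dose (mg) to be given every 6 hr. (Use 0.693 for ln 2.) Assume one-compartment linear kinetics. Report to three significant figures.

Vd(total) = 88 kg × 6.3 L/kg = 554.4 L
LD = Vd × C = 554.4 × 6.7 = 3714 mg
CL = 0.693 × Vd / t½ = 0.693 × 554.4 / 70 = 5.489 L/h
D = CL × Css × τ / F = 5.489 × 6.7 × 6 / 0.33 = 668.7 mg

(a) 3710 mg; (b) 669 mg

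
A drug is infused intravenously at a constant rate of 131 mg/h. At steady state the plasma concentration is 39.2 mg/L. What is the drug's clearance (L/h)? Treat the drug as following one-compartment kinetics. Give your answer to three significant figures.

3.34 L/h

At steady state, infusion rate = CL × Css, so CL = rate / Css.
CL = 131 / 39.2 = 3.342 L/h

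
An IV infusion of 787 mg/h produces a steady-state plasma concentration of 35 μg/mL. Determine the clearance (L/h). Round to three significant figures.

At steady state, infusion rate = CL × Css, so CL = rate / Css.
CL = 787 / 35 = 22.49 L/h

22.5 L/h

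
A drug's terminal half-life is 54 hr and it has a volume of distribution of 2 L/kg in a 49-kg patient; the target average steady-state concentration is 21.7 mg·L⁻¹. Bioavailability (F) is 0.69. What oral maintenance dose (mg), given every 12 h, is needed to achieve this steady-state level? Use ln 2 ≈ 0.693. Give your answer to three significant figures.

475 mg

Total Vd = 2 × 49 = 98.00 L
CL = 0.693 × Vd / t½ = 0.693 × 98.00 / 54 = 1.258 L/h
D = CL × Css × τ / F = 1.258 × 21.7 × 12 / 0.69 = 474.8 mg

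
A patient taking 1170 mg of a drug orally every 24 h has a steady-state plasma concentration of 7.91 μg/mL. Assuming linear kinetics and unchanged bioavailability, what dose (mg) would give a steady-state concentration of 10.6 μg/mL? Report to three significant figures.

1570 mg

For first-order elimination, Css ∝ F·D/(CL·τ); F and CL are unchanged, so Css ∝ D/τ.
D₂ = D₁ × (Css,target / Css,current) = 1170 × 10.6/7.91 = 1568 mg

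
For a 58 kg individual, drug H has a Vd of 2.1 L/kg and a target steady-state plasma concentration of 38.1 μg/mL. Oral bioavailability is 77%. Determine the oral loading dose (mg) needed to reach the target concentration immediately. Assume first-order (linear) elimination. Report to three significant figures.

6030 mg

Vd(total) = 58 kg × 2.1 L/kg = 121.8 L
The loading dose fills Vd to the target concentration.
LD = Vd × C / F = 121.8 × 38.10 / 0.77 = 6027 mg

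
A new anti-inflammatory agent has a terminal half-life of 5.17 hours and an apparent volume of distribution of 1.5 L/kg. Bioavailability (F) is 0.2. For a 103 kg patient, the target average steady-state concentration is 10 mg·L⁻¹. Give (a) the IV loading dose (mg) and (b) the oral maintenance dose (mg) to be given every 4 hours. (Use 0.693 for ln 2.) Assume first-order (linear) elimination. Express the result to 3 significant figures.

Total Vd = 1.5 × 103 = 154.5 L
LD = Vd × C = 154.5 × 10 = 1545 mg
CL = 0.693 × Vd / t½ = 0.693 × 154.5 / 5.17 = 20.71 L/h
D = CL × Css × τ / F = 20.71 × 10 × 4 / 0.2 = 4142 mg

(a) 1550 mg; (b) 4140 mg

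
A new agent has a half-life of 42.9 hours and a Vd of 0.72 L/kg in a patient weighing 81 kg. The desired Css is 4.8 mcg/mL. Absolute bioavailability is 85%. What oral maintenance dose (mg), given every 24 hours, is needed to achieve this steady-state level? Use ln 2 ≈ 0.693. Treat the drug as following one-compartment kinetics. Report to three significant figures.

Vd = 0.72 L/kg × 81 kg = 58.32 L
k = 0.693/42.9 = 0.01615 h⁻¹, so CL = k·Vd = 0.01615 × 58.32 = 0.9419 L/h
D = CL × Css × τ / F = 0.9419 × 4.8 × 24 / 0.85 = 127.7 mg

128 mg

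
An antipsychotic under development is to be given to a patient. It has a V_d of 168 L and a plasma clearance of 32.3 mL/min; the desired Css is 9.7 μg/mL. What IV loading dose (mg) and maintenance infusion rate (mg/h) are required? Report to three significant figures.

(a) 1630 mg; (b) 18.8 mg/h

Loading: fill Vd to C_target → 168.0 L × 9.7 mg/L = 1630 mg
CL = 32.3 mL/min = 32.3 × 0.06 = 1.938 L/h
Maintenance infusion rate = CL × Css = 1.938 × 9.7 = 18.80 mg/h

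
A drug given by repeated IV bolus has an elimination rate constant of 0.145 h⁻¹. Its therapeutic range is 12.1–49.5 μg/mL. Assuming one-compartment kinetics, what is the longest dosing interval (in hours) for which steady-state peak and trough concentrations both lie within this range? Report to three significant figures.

9.72 h

Between IV bolus doses, concentration decays as C = C₀·e^(−kτ), so C_peak/C_trough = e^(kτ).
τ_max = ln(C_peak/C_trough) / k = ln(49.5/12.1) / 0.1450 = 1.409 / 0.1450 = 9.717 h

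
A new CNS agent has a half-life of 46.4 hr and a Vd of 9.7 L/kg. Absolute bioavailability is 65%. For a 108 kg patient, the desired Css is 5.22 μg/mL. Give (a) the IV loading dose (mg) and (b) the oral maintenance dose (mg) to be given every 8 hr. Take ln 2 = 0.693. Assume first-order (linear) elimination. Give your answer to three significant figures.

(a) 5470 mg; (b) 1010 mg

Total Vd = 9.7 × 108 = 1048 L
LD = Vd × C = 1048 × 5.22 = 5471 mg
CL = 0.693 × Vd / t½ = 0.693 × 1048 / 46.4 = 15.65 L/h
D = CL × Css × τ / F = 15.65 × 5.22 × 8 / 0.65 = 1005 mg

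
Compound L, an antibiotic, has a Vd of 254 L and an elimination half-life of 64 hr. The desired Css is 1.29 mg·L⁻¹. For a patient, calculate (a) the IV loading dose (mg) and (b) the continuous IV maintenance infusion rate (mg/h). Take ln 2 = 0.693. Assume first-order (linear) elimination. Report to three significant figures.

LD = Vd × C = 254.0 × 1.29 = 327.7 mg
CL = 0.693 × Vd / t½ = 0.693 × 254.0 / 64 = 2.750 L/h
Infusion rate = CL × Css = 2.750 × 1.29 = 3.548 mg/h

(a) 328 mg; (b) 3.55 mg/h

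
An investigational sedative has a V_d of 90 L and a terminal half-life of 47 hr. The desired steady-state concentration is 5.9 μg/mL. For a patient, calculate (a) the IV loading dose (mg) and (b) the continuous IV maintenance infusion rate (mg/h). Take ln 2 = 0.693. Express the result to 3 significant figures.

(a) 531 mg; (b) 7.83 mg/h

LD = Vd × C = 90.00 × 5.9 = 531.0 mg
CL = 0.693 × Vd / t½ = 0.693 × 90.00 / 47 = 1.327 L/h
Infusion rate = CL × Css = 1.327 × 5.9 = 7.829 mg/h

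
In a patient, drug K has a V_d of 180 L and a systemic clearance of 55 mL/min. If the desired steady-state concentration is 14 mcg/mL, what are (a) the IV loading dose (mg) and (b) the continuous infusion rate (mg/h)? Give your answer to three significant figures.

(a) 2520 mg; (b) 46.2 mg/h

Loading: fill Vd to C_target → 180.0 L × 14 mg/L = 2520 mg
CL = 55 mL/min = 55 × 0.06 = 3.300 L/h
Maintenance: replace elimination → rate = CL × Css = 3.300 × 14 = 46.20 mg/h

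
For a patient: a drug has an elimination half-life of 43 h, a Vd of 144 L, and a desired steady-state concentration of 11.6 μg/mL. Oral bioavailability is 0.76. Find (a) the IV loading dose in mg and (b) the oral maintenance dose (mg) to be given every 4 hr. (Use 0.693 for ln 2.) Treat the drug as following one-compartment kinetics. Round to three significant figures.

LD = Vd × C = 144.0 × 11.6 = 1670 mg
CL = 0.693 × Vd / t½ = 0.693 × 144.0 / 43 = 2.321 L/h
D = CL × Css × τ / F = 2.321 × 11.6 × 4 / 0.76 = 141.7 mg

(a) 1670 mg; (b) 142 mg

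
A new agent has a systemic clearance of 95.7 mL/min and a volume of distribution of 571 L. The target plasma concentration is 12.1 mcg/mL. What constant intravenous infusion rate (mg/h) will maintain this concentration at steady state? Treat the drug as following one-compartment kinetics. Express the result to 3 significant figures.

69.5 mg/h

Convert clearance: 95.7 mL/min × 60 min/h ÷ 1000 mL/L = 5.742 L/h
At steady state, infusion rate equals elimination rate: rate in = CL × Css.
Infusion rate = CL · Css = 5.742 L/h × 12.1 mg/L = 69.48 mg/h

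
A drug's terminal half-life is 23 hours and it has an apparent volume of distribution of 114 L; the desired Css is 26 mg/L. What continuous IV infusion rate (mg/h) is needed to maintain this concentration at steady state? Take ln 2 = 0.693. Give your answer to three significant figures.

CL = 0.693 × Vd / t½ = 0.693 × 114.0 / 23 = 3.435 L/h
Infusion rate = CL × Css = 3.435 × 26 = 89.31 mg/h

89.3 mg/h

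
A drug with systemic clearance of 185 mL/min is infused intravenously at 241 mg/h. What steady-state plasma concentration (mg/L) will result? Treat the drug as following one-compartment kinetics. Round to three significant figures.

21.7 mg/L

CL = 185 mL/min = 185 × 0.06 = 11.10 L/h
Css = rate / CL = 241 / 11.10 = 21.71 mg/L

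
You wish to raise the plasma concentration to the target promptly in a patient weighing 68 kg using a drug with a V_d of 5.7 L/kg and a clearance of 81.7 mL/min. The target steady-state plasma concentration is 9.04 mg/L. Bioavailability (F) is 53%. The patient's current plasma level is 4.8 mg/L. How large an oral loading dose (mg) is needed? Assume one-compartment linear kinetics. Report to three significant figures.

3100 mg

Total Vd = 5.7 × 68 = 387.6 L
Loading dose depends on Vd (not clearance): it fills the distribution volume.
Concentration deficit ΔC = 9.04 − 4.8 = 4.240 mg/L
LD = Vd × ΔC / F = 387.6 × 4.240 / 0.53 = 3101 mg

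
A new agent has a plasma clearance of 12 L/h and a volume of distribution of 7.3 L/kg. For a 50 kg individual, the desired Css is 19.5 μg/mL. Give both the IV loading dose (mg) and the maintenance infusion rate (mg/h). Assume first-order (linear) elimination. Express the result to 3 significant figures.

Vd(total) = 50 kg × 7.3 L/kg = 365.0 L
Loading dose = Vd × C = 365.0 × 19.5 = 7118 mg
Maintenance: replace elimination → rate = CL × Css = 12.00 × 19.5 = 234.0 mg/h

(a) 7120 mg; (b) 234 mg/h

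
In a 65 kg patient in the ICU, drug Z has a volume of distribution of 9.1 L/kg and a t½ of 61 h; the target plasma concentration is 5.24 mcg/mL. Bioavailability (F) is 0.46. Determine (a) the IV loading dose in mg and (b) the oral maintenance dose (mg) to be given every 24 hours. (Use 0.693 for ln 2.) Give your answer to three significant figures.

Vd = 9.1 L/kg × 65 kg = 591.5 L
LD = Vd × C = 591.5 × 5.24 = 3099 mg
CL = 0.693 × Vd / t½ = 0.693 × 591.5 / 61 = 6.720 L/h
D = CL × Css × τ / F = 6.720 × 5.24 × 24 / 0.46 = 1837 mg

(a) 3100 mg; (b) 1840 mg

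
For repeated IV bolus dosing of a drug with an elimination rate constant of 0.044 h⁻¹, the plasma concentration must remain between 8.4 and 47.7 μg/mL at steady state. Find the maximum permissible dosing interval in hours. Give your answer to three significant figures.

Between IV bolus doses, concentration decays as C = C₀·e^(−kτ), so C_peak/C_trough = e^(kτ).
τ_max = ln(C_peak/C_trough) / k = ln(47.7/8.4) / 0.04400 = 1.737 / 0.04400 = 39.48 h

39.5 h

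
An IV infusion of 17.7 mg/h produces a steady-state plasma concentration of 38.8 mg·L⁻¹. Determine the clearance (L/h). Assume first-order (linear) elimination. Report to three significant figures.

At steady state, infusion rate = CL × Css, so CL = rate / Css.
CL = 17.7 / 38.8 = 0.4562 L/h

0.456 L/h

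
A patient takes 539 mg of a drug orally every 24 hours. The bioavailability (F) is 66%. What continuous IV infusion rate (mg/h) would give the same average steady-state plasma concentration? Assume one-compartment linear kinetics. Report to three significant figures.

Equivalent systemic input: infusion rate = F·D/τ.
Rate = 0.66 × 539 / 24 = 14.82 mg/h

14.8 mg/h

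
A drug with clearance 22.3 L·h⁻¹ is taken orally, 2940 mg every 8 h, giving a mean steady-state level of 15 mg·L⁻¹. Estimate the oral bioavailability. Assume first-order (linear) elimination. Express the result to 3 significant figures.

F·D/τ = CL·Css at steady state → F = CL·Css·τ / D.
F = 22.3 × 15 × 8 / 2940 = 0.910

0.910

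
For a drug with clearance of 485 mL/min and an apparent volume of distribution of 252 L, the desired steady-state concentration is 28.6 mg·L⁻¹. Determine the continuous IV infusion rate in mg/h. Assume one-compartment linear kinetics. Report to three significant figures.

CL = 485 mL/min = 485 × 0.06 = 29.10 L/h
Infusion rate = CL · Css = 29.10 L/h × 28.6 mg/L = 832.3 mg/h

832 mg/h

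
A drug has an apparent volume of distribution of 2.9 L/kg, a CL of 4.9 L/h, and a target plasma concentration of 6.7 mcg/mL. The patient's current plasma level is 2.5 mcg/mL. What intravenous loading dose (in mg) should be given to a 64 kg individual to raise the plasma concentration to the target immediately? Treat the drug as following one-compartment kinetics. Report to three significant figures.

780 mg

Total Vd = 2.9 × 64 = 185.6 L
Concentration deficit ΔC = 6.7 − 2.5 = 4.200 mg/L
LD = Vd × ΔC = 185.6 × 4.200 = 779.5 mg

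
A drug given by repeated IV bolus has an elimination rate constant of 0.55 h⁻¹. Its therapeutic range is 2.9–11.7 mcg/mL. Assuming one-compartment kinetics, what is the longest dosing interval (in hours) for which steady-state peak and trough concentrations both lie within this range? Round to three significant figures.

Between IV bolus doses, concentration decays as C = C₀·e^(−kτ), so C_peak/C_trough = e^(kτ).
τ_max = ln(C_peak/C_trough) / k = ln(11.7/2.9) / 0.5500 = 1.395 / 0.5500 = 2.536 h

2.54 h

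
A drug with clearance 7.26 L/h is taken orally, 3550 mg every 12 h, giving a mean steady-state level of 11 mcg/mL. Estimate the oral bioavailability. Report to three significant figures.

F·D/τ = CL·Css at steady state → F = CL·Css·τ / D.
F = 7.26 × 11 × 12 / 3550 = 0.270

0.270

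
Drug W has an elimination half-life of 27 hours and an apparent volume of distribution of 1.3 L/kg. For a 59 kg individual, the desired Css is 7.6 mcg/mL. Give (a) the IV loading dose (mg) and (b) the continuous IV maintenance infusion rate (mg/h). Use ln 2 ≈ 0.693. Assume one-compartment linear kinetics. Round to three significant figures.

Vd(total) = 59 kg × 1.3 L/kg = 76.70 L
LD = Vd × C = 76.70 × 7.6 = 582.9 mg
CL = 0.693 × Vd / t½ = 0.693 × 76.70 / 27 = 1.969 L/h
Infusion rate = CL × Css = 1.969 × 7.6 = 14.96 mg/h

(a) 583 mg; (b) 15.0 mg/h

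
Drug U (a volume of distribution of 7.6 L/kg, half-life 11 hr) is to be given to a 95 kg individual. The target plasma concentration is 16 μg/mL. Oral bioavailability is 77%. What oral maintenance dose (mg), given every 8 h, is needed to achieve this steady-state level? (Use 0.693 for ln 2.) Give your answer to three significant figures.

Vd(total) = 95 kg × 7.6 L/kg = 722.0 L
k = 0.693/11 = 0.06300 h⁻¹, so CL = k·Vd = 0.06300 × 722.0 = 45.49 L/h
D = CL × Css × τ / F = 45.49 × 16 × 8 / 0.77 = 7562 mg

7560 mg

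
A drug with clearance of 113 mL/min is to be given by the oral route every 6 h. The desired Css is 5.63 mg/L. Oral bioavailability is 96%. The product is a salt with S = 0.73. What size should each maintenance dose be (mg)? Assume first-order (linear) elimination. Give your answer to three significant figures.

327 mg

Convert clearance: 113 mL/min × 60 min/h ÷ 1000 mL/L = 6.780 L/h
D = CL × Css × τ / F / S = 6.780 × 5.63 × 6 / 0.96 / 0.73 = 326.8 mg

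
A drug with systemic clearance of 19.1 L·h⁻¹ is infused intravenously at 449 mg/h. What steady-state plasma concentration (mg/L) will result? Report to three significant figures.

Css = rate / CL = 449 / 19.10 = 23.51 mg/L

23.5 mg/L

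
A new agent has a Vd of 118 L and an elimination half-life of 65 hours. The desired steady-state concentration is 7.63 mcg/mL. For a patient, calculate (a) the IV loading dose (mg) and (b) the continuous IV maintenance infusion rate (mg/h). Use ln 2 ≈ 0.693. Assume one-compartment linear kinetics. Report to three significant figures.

(a) 900 mg; (b) 9.60 mg/h

LD = Vd × C = 118.0 × 7.63 = 900.3 mg
CL = 0.693 × Vd / t½ = 0.693 × 118.0 / 65 = 1.258 L/h
Infusion rate = CL × Css = 1.258 × 7.63 = 9.599 mg/h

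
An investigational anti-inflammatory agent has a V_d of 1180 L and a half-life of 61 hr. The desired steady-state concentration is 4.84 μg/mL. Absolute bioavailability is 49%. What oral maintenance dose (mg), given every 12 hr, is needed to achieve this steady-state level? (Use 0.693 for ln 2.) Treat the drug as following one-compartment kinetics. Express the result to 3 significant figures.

1590 mg

CL = ln 2 · Vd / t½ = 0.693 × 1180 / 61 = 13.41 L/h
D = CL × Css × τ / F = 13.41 × 4.84 × 12 / 0.49 = 1589 mg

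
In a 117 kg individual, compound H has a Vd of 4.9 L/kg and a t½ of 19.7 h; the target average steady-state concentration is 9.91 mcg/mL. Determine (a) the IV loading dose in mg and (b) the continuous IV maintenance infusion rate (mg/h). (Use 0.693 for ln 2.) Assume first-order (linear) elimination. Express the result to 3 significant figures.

(a) 5680 mg; (b) 200 mg/h

Vd = 4.9 L/kg × 117 kg = 573.3 L
LD = Vd × C = 573.3 × 9.91 = 5681 mg
CL = 0.693 × Vd / t½ = 0.693 × 573.3 / 19.7 = 20.17 L/h
Infusion rate = CL × Css = 20.17 × 9.91 = 199.9 mg/h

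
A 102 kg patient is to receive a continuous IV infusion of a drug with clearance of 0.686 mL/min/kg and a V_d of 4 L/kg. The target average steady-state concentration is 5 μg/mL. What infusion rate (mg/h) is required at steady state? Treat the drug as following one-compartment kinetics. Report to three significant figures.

CL = 0.686 mL/min/kg × 102 kg = 69.97 mL/min = 69.97 × 60/1000 = 4.198 L/h
Maintenance depends on clearance, not Vd — rate in must match rate out.
R₀ = 4.198 × 5 = 20.99 mg/h

21.0 mg/h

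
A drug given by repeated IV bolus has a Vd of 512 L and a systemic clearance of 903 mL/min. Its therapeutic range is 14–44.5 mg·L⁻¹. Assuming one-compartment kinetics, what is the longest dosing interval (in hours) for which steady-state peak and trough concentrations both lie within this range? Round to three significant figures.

10.9 h

CL = 903 mL/min × 60/1000 = 54.18 L/h
k = CL / Vd = 54.18 / 512.0 = 0.1058 h⁻¹
Between IV bolus doses, concentration decays as C = C₀·e^(−kτ), so C_peak/C_trough = e^(kτ).
τ_max = ln(C_peak/C_trough) / k = ln(44.5/14) / 0.1058 = 1.156 / 0.1058 = 10.93 h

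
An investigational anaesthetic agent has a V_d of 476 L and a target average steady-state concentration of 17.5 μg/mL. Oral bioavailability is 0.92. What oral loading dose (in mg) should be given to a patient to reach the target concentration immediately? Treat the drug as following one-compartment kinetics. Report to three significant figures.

LD = Vd × C / F = 476.0 × 17.50 / 0.92 = 9054 mg

9050 mg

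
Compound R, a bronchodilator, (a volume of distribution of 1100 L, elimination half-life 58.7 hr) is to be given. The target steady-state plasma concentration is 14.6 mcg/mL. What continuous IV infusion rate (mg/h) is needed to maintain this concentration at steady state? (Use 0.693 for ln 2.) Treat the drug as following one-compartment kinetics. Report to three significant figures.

CL = ln 2 · Vd / t½ = 0.693 × 1100 / 58.7 = 12.99 L/h
Infusion rate = CL × Css = 12.99 × 14.6 = 189.7 mg/h

190 mg/h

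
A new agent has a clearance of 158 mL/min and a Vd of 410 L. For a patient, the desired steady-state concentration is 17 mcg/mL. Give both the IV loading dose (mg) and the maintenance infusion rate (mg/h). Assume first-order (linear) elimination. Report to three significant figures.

Loading: fill Vd to C_target → 410.0 L × 17 mg/L = 6970 mg
CL = 158 mL/min = 158 × 0.06 = 9.480 L/h
Maintenance infusion rate = CL × Css = 9.480 × 17 = 161.2 mg/h

(a) 6970 mg; (b) 161 mg/h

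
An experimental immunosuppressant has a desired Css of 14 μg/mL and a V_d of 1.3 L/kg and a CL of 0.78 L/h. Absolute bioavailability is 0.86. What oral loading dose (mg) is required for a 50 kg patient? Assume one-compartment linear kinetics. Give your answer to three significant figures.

Vd(total) = 50 kg × 1.3 L/kg = 65.00 L
The loading dose fills Vd to the target concentration; clearance is irrelevant here.
LD = Vd × C / F = 65.00 × 14.00 / 0.86 = 1058 mg

1060 mg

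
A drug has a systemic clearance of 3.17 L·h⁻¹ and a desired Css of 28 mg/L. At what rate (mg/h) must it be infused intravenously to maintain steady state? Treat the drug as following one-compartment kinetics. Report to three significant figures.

88.8 mg/h

At steady state, infusion rate equals elimination rate: rate in = CL × Css.
Rate = CL × Css = 3.170 × 28 = 88.76 mg/h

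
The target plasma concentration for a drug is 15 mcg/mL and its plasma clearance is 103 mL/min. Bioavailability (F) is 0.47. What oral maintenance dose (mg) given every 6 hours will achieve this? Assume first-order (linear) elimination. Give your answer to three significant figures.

1180 mg

CL = 103 mL/min = 103 × 0.06 = 6.180 L/h
At steady state, dose per interval replaces the amount cleared in that interval: F·D/τ = CL·Css.
D = CL × Css × τ / F = 6.180 × 15 × 6 / 0.47 = 1183 mg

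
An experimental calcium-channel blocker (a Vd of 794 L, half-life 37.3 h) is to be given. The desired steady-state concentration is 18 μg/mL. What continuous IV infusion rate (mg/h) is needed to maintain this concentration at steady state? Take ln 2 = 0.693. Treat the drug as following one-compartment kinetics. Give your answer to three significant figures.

CL = ln 2 · Vd / t½ = 0.693 × 794.0 / 37.3 = 14.75 L/h
Infusion rate = CL × Css = 14.75 × 18 = 265.5 mg/h

266 mg/h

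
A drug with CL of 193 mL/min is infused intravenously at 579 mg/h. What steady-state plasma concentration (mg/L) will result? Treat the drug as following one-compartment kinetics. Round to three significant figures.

50.0 mg/L

Convert clearance: 193 mL/min × 60 min/h ÷ 1000 mL/L = 11.58 L/h
Css = rate / CL = 579 / 11.58 = 50.00 mg/L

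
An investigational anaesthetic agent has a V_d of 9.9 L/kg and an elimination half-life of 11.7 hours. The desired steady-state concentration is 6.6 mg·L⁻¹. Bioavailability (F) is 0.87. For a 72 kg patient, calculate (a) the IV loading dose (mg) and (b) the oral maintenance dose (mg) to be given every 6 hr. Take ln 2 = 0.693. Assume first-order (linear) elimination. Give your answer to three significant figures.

(a) 4700 mg; (b) 1920 mg

Total Vd = 9.9 × 72 = 712.8 L
LD = Vd × C = 712.8 × 6.6 = 4704 mg
CL = 0.693 × Vd / t½ = 0.693 × 712.8 / 11.7 = 42.22 L/h
D = CL × Css × τ / F = 42.22 × 6.6 × 6 / 0.87 = 1922 mg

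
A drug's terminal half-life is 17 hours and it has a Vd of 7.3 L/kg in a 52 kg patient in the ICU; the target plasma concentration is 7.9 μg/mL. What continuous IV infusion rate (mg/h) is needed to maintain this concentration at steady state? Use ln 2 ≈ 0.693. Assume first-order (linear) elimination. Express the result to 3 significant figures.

Vd = 7.3 L/kg × 52 kg = 379.6 L
CL = ln 2 · Vd / t½ = 0.693 × 379.6 / 17 = 15.47 L/h
Infusion rate = CL × Css = 15.47 × 7.9 = 122.2 mg/h

122 mg/h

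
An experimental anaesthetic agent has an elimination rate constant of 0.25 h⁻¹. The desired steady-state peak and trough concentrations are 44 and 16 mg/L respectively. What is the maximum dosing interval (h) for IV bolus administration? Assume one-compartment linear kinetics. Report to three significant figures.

4.05 h

Between IV bolus doses, concentration decays as C = C₀·e^(−kτ), so C_peak/C_trough = e^(kτ).
τ_max = ln(C_peak/C_trough) / k = ln(44/16) / 0.2500 = 1.012 / 0.2500 = 4.048 h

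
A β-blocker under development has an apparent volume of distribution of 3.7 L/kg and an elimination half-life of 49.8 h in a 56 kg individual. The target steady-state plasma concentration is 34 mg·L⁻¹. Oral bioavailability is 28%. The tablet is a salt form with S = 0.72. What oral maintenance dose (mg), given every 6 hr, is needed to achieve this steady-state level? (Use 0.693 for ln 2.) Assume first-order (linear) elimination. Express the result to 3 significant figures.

Vd = 3.7 L/kg × 56 kg = 207.2 L
CL = ln 2 · Vd / t½ = 0.693 × 207.2 / 49.8 = 2.883 L/h
D = CL × Css × τ / F / S = 2.883 × 34 × 6 / 0.28 / 0.72 = 2917 mg

2920 mg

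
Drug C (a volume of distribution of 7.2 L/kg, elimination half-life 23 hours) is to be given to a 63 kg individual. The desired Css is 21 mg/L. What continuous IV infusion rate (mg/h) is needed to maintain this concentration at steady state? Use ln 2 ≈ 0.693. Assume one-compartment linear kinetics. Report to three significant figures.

287 mg/h

Vd = 7.2 L/kg × 63 kg = 453.6 L
k = 0.693/23 = 0.03013 h⁻¹, so CL = k·Vd = 0.03013 × 453.6 = 13.67 L/h
Infusion rate = CL × Css = 13.67 × 21 = 287.1 mg/h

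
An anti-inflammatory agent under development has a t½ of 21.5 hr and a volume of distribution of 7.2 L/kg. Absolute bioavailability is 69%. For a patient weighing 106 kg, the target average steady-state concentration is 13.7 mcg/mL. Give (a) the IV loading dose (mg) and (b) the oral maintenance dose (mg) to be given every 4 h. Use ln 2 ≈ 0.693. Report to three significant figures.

Vd = 7.2 L/kg × 106 kg = 763.2 L
LD = Vd × C = 763.2 × 13.7 = 10460 mg
CL = 0.693 × Vd / t½ = 0.693 × 763.2 / 21.5 = 24.60 L/h
D = CL × Css × τ / F = 24.60 × 13.7 × 4 / 0.69 = 1954 mg

(a) 10500 mg; (b) 1950 mg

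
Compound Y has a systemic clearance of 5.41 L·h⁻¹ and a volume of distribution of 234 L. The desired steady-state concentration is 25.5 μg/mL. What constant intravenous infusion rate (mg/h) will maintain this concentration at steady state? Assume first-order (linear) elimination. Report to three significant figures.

R₀ = 5.410 × 25.5 = 138.0 mg/h

138 mg/h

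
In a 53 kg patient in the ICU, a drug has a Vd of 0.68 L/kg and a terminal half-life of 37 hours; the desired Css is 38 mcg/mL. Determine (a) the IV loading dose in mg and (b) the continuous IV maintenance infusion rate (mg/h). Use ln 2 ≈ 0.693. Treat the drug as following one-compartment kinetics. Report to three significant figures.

(a) 1370 mg; (b) 25.7 mg/h

Total Vd = 0.68 × 53 = 36.04 L
LD = Vd × C = 36.04 × 38 = 1370 mg
CL = 0.693 × Vd / t½ = 0.693 × 36.04 / 37 = 0.6750 L/h
Infusion rate = CL × Css = 0.6750 × 38 = 25.65 mg/h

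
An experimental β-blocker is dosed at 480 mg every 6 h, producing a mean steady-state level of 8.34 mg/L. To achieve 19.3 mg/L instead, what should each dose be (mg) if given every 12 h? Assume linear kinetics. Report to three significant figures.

With linear kinetics, Css is proportional to dose rate (D/τ) at fixed clearance.
D₂ = D₁ × (Css,target / Css,current) × (τ₂/τ₁) = 480 × (19.3/8.34) × (12/6) = 2222 mg

2220 mg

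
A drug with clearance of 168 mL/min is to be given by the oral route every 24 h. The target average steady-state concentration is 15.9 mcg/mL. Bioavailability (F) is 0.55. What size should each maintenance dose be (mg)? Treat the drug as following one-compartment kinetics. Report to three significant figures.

CL = 168 mL/min = 168 × 0.06 = 10.08 L/h
At steady state, dose per interval replaces the amount cleared in that interval: F·D/τ = CL·Css.
D = CL × Css × τ / F = 10.08 × 15.9 × 24 / 0.55 = 6994 mg

6990 mg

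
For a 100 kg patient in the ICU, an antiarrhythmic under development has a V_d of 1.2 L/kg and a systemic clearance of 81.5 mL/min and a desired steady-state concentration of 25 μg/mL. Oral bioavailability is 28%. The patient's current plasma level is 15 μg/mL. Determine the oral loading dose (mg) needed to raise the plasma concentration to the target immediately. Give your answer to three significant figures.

4290 mg

Vd(total) = 100 kg × 1.2 L/kg = 120.0 L
The loading dose fills Vd to the target concentration; clearance is irrelevant here.
Concentration deficit ΔC = 25 − 15 = 10.00 mg/L
LD = Vd × ΔC / F = 120.0 × 10.00 / 0.28 = 4286 mg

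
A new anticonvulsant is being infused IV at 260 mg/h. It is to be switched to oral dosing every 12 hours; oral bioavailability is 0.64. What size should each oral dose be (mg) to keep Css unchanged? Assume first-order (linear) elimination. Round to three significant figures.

To maintain the same Css, the systemic dosing rate must be unchanged: F·D/τ = infusion rate.
D = rate × τ / F = 260 × 12 / 0.64 = 4875 mg

4880 mg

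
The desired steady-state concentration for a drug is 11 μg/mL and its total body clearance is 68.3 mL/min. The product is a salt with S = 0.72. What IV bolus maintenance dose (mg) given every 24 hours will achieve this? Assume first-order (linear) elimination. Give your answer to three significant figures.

1500 mg

Convert clearance: 68.3 mL/min × 60 min/h ÷ 1000 mL/L = 4.098 L/h
At steady state, dose per interval replaces the amount cleared in that interval: S·D/τ = CL·Css.
D = CL × Css × τ / S = 4.098 × 11 × 24 / 0.72 = 1503 mg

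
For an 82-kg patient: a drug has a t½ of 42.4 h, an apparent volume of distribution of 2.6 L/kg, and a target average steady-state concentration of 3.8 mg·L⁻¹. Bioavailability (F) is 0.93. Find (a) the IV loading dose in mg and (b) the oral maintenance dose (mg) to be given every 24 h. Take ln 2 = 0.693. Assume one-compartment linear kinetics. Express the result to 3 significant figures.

Vd(total) = 82 kg × 2.6 L/kg = 213.2 L
LD = Vd × C = 213.2 × 3.8 = 810.2 mg
CL = 0.693 × Vd / t½ = 0.693 × 213.2 / 42.4 = 3.485 L/h
D = CL × Css × τ / F = 3.485 × 3.8 × 24 / 0.93 = 341.8 mg

(a) 810 mg; (b) 342 mg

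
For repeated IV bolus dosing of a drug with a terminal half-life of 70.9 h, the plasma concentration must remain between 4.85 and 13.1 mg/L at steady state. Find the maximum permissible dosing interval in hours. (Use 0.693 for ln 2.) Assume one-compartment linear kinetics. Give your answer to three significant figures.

102 h

k = 0.693 / t½ = 0.693 / 70.9 = 0.009774 h⁻¹
Between IV bolus doses, concentration decays as C = C₀·e^(−kτ), so C_peak/C_trough = e^(kτ).
τ_max = ln(C_peak/C_trough) / k = ln(13.1/4.85) / 0.009774 = 0.9936 / 0.009774 = 101.7 h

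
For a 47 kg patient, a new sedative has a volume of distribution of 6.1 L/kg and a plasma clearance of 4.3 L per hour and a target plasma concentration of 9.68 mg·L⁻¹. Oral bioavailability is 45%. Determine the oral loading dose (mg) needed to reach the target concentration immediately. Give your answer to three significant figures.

Vd = 6.1 L/kg × 47 kg = 286.7 L
The loading dose fills Vd to the target concentration; clearance is irrelevant here.
LD = Vd × C / F = 286.7 × 9.680 / 0.45 = 6167 mg

6170 mg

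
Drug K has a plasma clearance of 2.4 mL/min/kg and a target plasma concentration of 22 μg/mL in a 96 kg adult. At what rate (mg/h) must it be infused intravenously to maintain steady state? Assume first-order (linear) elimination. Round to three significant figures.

304 mg/h

CL = 2.4 mL/min/kg × 96 kg = 230.4 mL/min = 230.4 × 60/1000 = 13.82 L/h
Rate = CL × Css = 13.82 × 22 = 304.0 mg/h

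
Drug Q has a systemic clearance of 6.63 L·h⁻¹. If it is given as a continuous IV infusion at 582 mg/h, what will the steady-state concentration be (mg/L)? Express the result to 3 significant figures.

Css = rate / CL = 582 / 6.630 = 87.78 mg/L

87.8 mg/L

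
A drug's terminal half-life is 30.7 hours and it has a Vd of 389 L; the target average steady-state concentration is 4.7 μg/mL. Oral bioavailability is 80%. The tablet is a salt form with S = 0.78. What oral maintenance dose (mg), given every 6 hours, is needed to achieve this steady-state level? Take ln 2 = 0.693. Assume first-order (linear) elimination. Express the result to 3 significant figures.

k = 0.693/30.7 = 0.02257 h⁻¹, so CL = k·Vd = 0.02257 × 389.0 = 8.780 L/h
D = CL × Css × τ / F / S = 8.780 × 4.7 × 6 / 0.8 / 0.78 = 396.8 mg

397 mg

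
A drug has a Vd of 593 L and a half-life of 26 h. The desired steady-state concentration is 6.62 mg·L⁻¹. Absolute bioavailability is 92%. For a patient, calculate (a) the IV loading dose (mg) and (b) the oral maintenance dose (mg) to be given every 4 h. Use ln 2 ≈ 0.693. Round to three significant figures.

(a) 3930 mg; (b) 455 mg

LD = Vd × C = 593.0 × 6.62 = 3926 mg
CL = 0.693 × Vd / t½ = 0.693 × 593.0 / 26 = 15.81 L/h
D = CL × Css × τ / F = 15.81 × 6.62 × 4 / 0.92 = 455.1 mg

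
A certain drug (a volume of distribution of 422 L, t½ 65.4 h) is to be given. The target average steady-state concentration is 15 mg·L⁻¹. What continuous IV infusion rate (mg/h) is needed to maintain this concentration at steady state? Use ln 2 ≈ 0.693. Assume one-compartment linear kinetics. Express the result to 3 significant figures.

67.1 mg/h

CL = 0.693 × Vd / t½ = 0.693 × 422.0 / 65.4 = 4.472 L/h
Infusion rate = CL × Css = 4.472 × 15 = 67.08 mg/h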